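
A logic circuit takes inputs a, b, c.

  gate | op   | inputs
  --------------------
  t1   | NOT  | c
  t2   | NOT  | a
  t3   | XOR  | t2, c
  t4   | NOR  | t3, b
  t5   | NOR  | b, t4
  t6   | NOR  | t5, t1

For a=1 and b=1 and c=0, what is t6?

t1 = NOT 0 = 1
t2 = NOT 1 = 0
t3 = 0 XOR 0 = 0
t4 = 0 NOR 1 = 0
t5 = 1 NOR 0 = 0
t6 = 0 NOR 1 = 0

0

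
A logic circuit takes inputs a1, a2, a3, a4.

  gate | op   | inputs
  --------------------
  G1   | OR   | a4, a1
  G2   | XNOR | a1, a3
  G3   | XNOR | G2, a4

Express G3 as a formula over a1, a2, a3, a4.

(a1 XNOR a3) XNOR a4

G2 = a1 XNOR a3
G3 = G2 XNOR a4 = (a1 XNOR a3) XNOR a4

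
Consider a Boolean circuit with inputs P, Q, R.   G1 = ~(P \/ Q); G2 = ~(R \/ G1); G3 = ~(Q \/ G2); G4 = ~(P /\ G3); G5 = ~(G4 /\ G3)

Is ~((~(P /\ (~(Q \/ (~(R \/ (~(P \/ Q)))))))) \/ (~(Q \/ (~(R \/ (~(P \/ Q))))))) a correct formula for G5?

No

G1 = ~(P \/ Q)
G2 = ~(R \/ G1) = ~(R \/ (~(P \/ Q)))
G3 = ~(Q \/ G2) = ~(Q \/ (~(R \/ (~(P \/ Q)))))
G4 = ~(P /\ G3) = ~(P /\ (~(Q \/ (~(R \/ (~(P \/ Q)))))))
G5 = ~(G4 /\ G3) = ~((~(P /\ (~(Q \/ (~(R \/ (~(P \/ Q)))))))) /\ (~(Q \/ (~(R \/ (~(P \/ Q)))))))
At P=0, Q=1, R=0: circuit gives 1, formula gives 0.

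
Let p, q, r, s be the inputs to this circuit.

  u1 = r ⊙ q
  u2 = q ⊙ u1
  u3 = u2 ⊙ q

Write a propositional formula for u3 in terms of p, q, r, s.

(q ⊙ (r ⊙ q)) ⊙ q

u1 = r ⊙ q
u2 = q ⊙ u1 = q ⊙ (r ⊙ q)
u3 = u2 ⊙ q = (q ⊙ (r ⊙ q)) ⊙ q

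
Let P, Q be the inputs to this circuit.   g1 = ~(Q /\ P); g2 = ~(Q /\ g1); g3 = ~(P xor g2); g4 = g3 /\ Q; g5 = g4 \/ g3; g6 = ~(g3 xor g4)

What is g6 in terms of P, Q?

g1 = ~(Q /\ P)
g2 = ~(Q /\ g1) = ~(Q /\ (~(Q /\ P)))
g3 = ~(P xor g2) = ~(P xor (~(Q /\ (~(Q /\ P)))))
g4 = g3 /\ Q = (~(P xor (~(Q /\ (~(Q /\ P)))))) /\ Q
g6 = ~(g3 xor g4) = ~((~(P xor (~(Q /\ (~(Q /\ P)))))) xor ((~(P xor (~(Q /\ (~(Q /\ P)))))) /\ Q))

~((~(P xor (~(Q /\ (~(Q /\ P)))))) xor ((~(P xor (~(Q /\ (~(Q /\ P)))))) /\ Q))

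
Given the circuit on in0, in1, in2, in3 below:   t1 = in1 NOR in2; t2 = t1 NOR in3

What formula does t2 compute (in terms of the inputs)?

(in1 NOR in2) NOR in3

t1 = in1 NOR in2
t2 = t1 NOR in3 = (in1 NOR in2) NOR in3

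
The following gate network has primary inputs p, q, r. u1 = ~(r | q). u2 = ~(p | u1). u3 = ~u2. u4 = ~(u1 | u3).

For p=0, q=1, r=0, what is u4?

1

u1 = ~(0 | 1) = 0
u2 = ~(0 | 0) = 1
u3 = ~1 = 0
u4 = ~(0 | 0) = 1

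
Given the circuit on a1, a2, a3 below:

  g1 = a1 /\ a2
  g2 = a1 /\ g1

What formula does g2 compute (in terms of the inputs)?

g1 = a1 /\ a2
g2 = a1 /\ g1 = a1 /\ (a1 /\ a2)

a1 /\ (a1 /\ a2)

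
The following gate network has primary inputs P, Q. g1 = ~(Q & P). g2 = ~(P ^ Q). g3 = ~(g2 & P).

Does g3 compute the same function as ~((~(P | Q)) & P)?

No

g2 = ~(P ^ Q)
g3 = ~(g2 & P) = ~((~(P ^ Q)) & P)
At P=1, Q=1: circuit gives 0, formula gives 1.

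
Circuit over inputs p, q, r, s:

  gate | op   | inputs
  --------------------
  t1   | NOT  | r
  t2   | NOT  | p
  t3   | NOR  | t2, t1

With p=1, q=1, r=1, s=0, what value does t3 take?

t1 = NOT 1 = 0
t2 = NOT 1 = 0
t3 = 0 NOR 0 = 1

1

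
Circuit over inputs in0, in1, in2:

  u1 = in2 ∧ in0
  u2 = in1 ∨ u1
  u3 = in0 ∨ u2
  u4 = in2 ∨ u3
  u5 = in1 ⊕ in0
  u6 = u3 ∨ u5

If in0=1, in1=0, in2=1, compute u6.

u1 = 1 ∧ 1 = 1
u2 = 0 ∨ 1 = 1
u3 = 1 ∨ 1 = 1
u5 = 0 ⊕ 1 = 1
u6 = 1 ∨ 1 = 1

1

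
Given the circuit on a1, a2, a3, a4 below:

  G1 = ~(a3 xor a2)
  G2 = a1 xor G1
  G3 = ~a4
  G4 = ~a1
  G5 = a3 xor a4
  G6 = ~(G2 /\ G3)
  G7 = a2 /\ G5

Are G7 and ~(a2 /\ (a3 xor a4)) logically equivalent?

No

G5 = a3 xor a4
G7 = a2 /\ G5 = a2 /\ (a3 xor a4)
At a1=0, a2=0, a3=0, a4=0: circuit gives 0, formula gives 1.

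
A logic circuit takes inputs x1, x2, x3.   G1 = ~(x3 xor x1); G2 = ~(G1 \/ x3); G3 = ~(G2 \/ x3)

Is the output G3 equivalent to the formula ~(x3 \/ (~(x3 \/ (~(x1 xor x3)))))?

Yes

G1 = ~(x3 xor x1)
G2 = ~(G1 \/ x3) = ~((~(x3 xor x1)) \/ x3)
G3 = ~(G2 \/ x3) = ~((~((~(x3 xor x1)) \/ x3)) \/ x3)
At x1=0, x2=0, x3=1: circuit gives 0, formula gives 0.
At x1=0, x2=0, x3=0: circuit gives 1, formula gives 1.
Agrees on all 8 inputs.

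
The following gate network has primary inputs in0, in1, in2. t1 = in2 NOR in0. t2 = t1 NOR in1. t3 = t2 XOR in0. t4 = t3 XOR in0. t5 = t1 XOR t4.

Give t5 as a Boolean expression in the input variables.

t1 = in2 NOR in0
t2 = t1 NOR in1 = (in2 NOR in0) NOR in1
t3 = t2 XOR in0 = ((in2 NOR in0) NOR in1) XOR in0
t4 = t3 XOR in0 = (((in2 NOR in0) NOR in1) XOR in0) XOR in0
t5 = t1 XOR t4 = (in2 NOR in0) XOR ((((in2 NOR in0) NOR in1) XOR in0) XOR in0)

(in2 NOR in0) XOR ((((in2 NOR in0) NOR in1) XOR in0) XOR in0)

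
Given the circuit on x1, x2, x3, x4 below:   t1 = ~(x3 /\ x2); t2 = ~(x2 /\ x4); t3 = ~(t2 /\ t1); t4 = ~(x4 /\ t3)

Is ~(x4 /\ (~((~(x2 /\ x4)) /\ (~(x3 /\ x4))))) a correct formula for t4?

t1 = ~(x3 /\ x2)
t2 = ~(x2 /\ x4)
t3 = ~(t2 /\ t1) = ~((~(x2 /\ x4)) /\ (~(x3 /\ x2)))
t4 = ~(x4 /\ t3) = ~(x4 /\ (~((~(x2 /\ x4)) /\ (~(x3 /\ x2)))))
At x1=0, x2=0, x3=1, x4=1: circuit gives 1, formula gives 0.

No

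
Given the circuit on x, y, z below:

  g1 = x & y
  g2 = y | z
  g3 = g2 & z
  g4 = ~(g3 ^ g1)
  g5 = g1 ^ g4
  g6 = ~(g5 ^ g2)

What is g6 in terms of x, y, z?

~(((x & y) ^ (~(((y | z) & z) ^ (x & y)))) ^ (y | z))

g1 = x & y
g2 = y | z
g3 = g2 & z = (y | z) & z
g4 = ~(g3 ^ g1) = ~(((y | z) & z) ^ (x & y))
g5 = g1 ^ g4 = (x & y) ^ (~(((y | z) & z) ^ (x & y)))
g6 = ~(g5 ^ g2) = ~(((x & y) ^ (~(((y | z) & z) ^ (x & y)))) ^ (y | z))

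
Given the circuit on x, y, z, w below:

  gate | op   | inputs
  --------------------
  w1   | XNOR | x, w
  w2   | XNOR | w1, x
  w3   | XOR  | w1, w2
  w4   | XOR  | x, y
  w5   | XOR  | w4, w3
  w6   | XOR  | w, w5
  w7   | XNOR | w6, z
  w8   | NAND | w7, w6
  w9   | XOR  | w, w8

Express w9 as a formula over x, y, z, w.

w1 = x XNOR w
w2 = w1 XNOR x = (x XNOR w) XNOR x
w3 = w1 XOR w2 = (x XNOR w) XOR ((x XNOR w) XNOR x)
w4 = x XOR y
w5 = w4 XOR w3 = (x XOR y) XOR ((x XNOR w) XOR ((x XNOR w) XNOR x))
w6 = w XOR w5 = w XOR ((x XOR y) XOR ((x XNOR w) XOR ((x XNOR w) XNOR x)))
w7 = w6 XNOR z = (w XOR ((x XOR y) XOR ((x XNOR w) XOR ((x XNOR w) XNOR x)))) XNOR z
w8 = w7 NAND w6 = ((w XOR ((x XOR y) XOR ((x XNOR w) XOR ((x XNOR w) XNOR x)))) XNOR z) NAND (w XOR ((x XOR y) XOR ((x XNOR w) XOR ((x XNOR w) XNOR x))))
w9 = w XOR w8 = w XOR (((w XOR ((x XOR y) XOR ((x XNOR w) XOR ((x XNOR w) XNOR x)))) XNOR z) NAND (w XOR ((x XOR y) XOR ((x XNOR w) XOR ((x XNOR w) XNOR x)))))

w XOR (((w XOR ((x XOR y) XOR ((x XNOR w) XOR ((x XNOR w) XNOR x)))) XNOR z) NAND (w XOR ((x XOR y) XOR ((x XNOR w) XOR ((x XNOR w) XNOR x)))))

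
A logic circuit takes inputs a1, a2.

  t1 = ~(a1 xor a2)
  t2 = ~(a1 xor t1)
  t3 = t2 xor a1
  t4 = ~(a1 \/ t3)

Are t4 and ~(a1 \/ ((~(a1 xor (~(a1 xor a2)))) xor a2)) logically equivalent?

t1 = ~(a1 xor a2)
t2 = ~(a1 xor t1) = ~(a1 xor (~(a1 xor a2)))
t3 = t2 xor a1 = (~(a1 xor (~(a1 xor a2)))) xor a1
t4 = ~(a1 \/ t3) = ~(a1 \/ ((~(a1 xor (~(a1 xor a2)))) xor a1))
At a1=0, a2=1: circuit gives 0, formula gives 1.

No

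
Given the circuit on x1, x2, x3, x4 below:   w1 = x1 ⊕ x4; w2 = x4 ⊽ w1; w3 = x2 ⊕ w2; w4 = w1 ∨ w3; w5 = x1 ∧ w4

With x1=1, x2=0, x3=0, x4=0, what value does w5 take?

1

w1 = 1 ⊕ 0 = 1
w2 = 0 ⊽ 1 = 0
w3 = 0 ⊕ 0 = 0
w4 = 1 ∨ 0 = 1
w5 = 1 ∧ 1 = 1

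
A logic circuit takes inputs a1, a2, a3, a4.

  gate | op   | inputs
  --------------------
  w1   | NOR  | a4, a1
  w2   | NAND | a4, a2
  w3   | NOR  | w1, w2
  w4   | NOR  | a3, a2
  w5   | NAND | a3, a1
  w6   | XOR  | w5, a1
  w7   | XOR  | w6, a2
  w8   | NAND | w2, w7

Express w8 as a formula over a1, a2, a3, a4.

(a4 NAND a2) NAND (((a3 NAND a1) XOR a1) XOR a2)

w2 = a4 NAND a2
w5 = a3 NAND a1
w6 = w5 XOR a1 = (a3 NAND a1) XOR a1
w7 = w6 XOR a2 = ((a3 NAND a1) XOR a1) XOR a2
w8 = w2 NAND w7 = (a4 NAND a2) NAND (((a3 NAND a1) XOR a1) XOR a2)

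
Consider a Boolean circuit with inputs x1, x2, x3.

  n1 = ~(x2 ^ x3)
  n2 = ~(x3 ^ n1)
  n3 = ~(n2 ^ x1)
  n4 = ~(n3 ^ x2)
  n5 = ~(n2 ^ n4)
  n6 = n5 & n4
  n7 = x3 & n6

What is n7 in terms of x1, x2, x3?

x3 & ((~((~(x3 ^ (~(x2 ^ x3)))) ^ (~((~((~(x3 ^ (~(x2 ^ x3)))) ^ x1)) ^ x2)))) & (~((~((~(x3 ^ (~(x2 ^ x3)))) ^ x1)) ^ x2)))

n1 = ~(x2 ^ x3)
n2 = ~(x3 ^ n1) = ~(x3 ^ (~(x2 ^ x3)))
n3 = ~(n2 ^ x1) = ~((~(x3 ^ (~(x2 ^ x3)))) ^ x1)
n4 = ~(n3 ^ x2) = ~((~((~(x3 ^ (~(x2 ^ x3)))) ^ x1)) ^ x2)
n5 = ~(n2 ^ n4) = ~((~(x3 ^ (~(x2 ^ x3)))) ^ (~((~((~(x3 ^ (~(x2 ^ x3)))) ^ x1)) ^ x2)))
n6 = n5 & n4 = (~((~(x3 ^ (~(x2 ^ x3)))) ^ (~((~((~(x3 ^ (~(x2 ^ x3)))) ^ x1)) ^ x2)))) & (~((~((~(x3 ^ (~(x2 ^ x3)))) ^ x1)) ^ x2))
n7 = x3 & n6 = x3 & ((~((~(x3 ^ (~(x2 ^ x3)))) ^ (~((~((~(x3 ^ (~(x2 ^ x3)))) ^ x1)) ^ x2)))) & (~((~((~(x3 ^ (~(x2 ^ x3)))) ^ x1)) ^ x2)))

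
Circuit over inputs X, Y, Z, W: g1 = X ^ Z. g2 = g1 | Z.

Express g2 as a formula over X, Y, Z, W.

(X ^ Z) | Z

g1 = X ^ Z
g2 = g1 | Z = (X ^ Z) | Z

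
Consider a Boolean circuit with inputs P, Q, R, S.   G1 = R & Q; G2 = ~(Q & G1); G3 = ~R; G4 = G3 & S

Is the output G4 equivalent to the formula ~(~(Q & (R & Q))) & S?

No

G3 = ~R
G4 = G3 & S = ~R & S
At P=0, Q=0, R=0, S=1: circuit gives 1, formula gives 0.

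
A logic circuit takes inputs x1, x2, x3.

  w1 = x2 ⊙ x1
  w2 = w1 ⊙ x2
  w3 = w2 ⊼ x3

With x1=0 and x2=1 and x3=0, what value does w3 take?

1

w1 = 1 ⊙ 0 = 0
w2 = 0 ⊙ 1 = 0
w3 = 0 ⊼ 0 = 1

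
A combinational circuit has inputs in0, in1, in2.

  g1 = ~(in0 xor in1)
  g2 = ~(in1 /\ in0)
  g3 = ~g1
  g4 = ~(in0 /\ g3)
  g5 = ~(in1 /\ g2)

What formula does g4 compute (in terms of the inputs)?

~(in0 /\ ~(~(in0 xor in1)))

g1 = ~(in0 xor in1)
g3 = ~g1 = ~(~(in0 xor in1))
g4 = ~(in0 /\ g3) = ~(in0 /\ ~(~(in0 xor in1)))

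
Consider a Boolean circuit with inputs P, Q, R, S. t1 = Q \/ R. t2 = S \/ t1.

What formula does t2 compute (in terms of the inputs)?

t1 = Q \/ R
t2 = S \/ t1 = S \/ (Q \/ R)

S \/ (Q \/ R)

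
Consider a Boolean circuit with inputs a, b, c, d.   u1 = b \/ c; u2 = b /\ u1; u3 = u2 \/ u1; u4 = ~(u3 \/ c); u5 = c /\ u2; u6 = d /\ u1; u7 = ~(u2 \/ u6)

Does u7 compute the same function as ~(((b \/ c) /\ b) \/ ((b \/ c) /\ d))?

u1 = b \/ c
u2 = b /\ u1 = b /\ (b \/ c)
u6 = d /\ u1 = d /\ (b \/ c)
u7 = ~(u2 \/ u6) = ~((b /\ (b \/ c)) \/ (d /\ (b \/ c)))
At a=0, b=0, c=1, d=1: circuit gives 0, formula gives 0.
At a=0, b=0, c=0, d=0: circuit gives 1, formula gives 1.
Agrees on all 16 inputs.

Yes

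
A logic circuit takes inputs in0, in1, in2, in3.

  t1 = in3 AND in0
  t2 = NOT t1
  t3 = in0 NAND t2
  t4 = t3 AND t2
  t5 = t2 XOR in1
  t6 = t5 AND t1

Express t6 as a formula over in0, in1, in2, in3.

t1 = in3 AND in0
t2 = NOT t1 = NOT (in3 AND in0)
t5 = t2 XOR in1 = NOT (in3 AND in0) XOR in1
t6 = t5 AND t1 = (NOT (in3 AND in0) XOR in1) AND (in3 AND in0)

(NOT (in3 AND in0) XOR in1) AND (in3 AND in0)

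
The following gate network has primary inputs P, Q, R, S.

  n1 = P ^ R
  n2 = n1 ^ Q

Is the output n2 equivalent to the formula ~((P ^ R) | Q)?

No

n1 = P ^ R
n2 = n1 ^ Q = (P ^ R) ^ Q
At P=0, Q=0, R=0, S=0: circuit gives 0, formula gives 1.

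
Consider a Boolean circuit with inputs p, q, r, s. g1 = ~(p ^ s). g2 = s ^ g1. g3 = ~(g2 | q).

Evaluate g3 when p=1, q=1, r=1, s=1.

g1 = ~(1 ^ 1) = 1
g2 = 1 ^ 1 = 0
g3 = ~(0 | 1) = 0

0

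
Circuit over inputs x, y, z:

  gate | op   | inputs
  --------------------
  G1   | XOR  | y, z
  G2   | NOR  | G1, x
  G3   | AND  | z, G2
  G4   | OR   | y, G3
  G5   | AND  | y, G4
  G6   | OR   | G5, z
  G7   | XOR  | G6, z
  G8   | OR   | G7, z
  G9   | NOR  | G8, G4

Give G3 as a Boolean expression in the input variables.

z AND ((y XOR z) NOR x)

G1 = y XOR z
G2 = G1 NOR x = (y XOR z) NOR x
G3 = z AND G2 = z AND ((y XOR z) NOR x)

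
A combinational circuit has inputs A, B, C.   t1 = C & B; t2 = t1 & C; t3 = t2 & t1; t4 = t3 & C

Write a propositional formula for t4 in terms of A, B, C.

(((C & B) & C) & (C & B)) & C

t1 = C & B
t2 = t1 & C = (C & B) & C
t3 = t2 & t1 = ((C & B) & C) & (C & B)
t4 = t3 & C = (((C & B) & C) & (C & B)) & C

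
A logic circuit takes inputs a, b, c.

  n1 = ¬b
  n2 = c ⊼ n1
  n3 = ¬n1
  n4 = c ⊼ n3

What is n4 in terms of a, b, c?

c ⊼ ¬¬b

n1 = ¬b
n3 = ¬n1 = ¬¬b
n4 = c ⊼ n3 = c ⊼ ¬¬b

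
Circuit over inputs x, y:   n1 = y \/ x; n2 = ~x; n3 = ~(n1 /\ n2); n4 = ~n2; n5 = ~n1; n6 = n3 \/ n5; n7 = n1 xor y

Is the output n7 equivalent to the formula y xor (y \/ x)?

Yes

n1 = y \/ x
n7 = n1 xor y = (y \/ x) xor y
At x=0, y=0: circuit gives 0, formula gives 0.
At x=1, y=0: circuit gives 1, formula gives 1.
Agrees on all 4 inputs.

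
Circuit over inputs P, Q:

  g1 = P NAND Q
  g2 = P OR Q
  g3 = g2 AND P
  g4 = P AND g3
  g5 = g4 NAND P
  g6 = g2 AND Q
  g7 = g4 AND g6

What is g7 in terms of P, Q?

(P AND ((P OR Q) AND P)) AND ((P OR Q) AND Q)

g2 = P OR Q
g3 = g2 AND P = (P OR Q) AND P
g4 = P AND g3 = P AND ((P OR Q) AND P)
g6 = g2 AND Q = (P OR Q) AND Q
g7 = g4 AND g6 = (P AND ((P OR Q) AND P)) AND ((P OR Q) AND Q)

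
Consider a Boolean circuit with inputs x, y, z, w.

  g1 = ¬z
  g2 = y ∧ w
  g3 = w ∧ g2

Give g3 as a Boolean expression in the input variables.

g2 = y ∧ w
g3 = w ∧ g2 = w ∧ (y ∧ w)

w ∧ (y ∧ w)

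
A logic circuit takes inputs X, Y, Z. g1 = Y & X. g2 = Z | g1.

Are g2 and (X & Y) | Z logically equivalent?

g1 = Y & X
g2 = Z | g1 = Z | (Y & X)
At X=0, Y=0, Z=0: circuit gives 0, formula gives 0.
At X=0, Y=0, Z=1: circuit gives 1, formula gives 1.
Agrees on all 8 inputs.

Yes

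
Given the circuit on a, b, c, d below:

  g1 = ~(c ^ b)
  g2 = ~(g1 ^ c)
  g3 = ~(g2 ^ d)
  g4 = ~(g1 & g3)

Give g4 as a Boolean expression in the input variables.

g1 = ~(c ^ b)
g2 = ~(g1 ^ c) = ~((~(c ^ b)) ^ c)
g3 = ~(g2 ^ d) = ~((~((~(c ^ b)) ^ c)) ^ d)
g4 = ~(g1 & g3) = ~((~(c ^ b)) & (~((~((~(c ^ b)) ^ c)) ^ d)))

~((~(c ^ b)) & (~((~((~(c ^ b)) ^ c)) ^ d)))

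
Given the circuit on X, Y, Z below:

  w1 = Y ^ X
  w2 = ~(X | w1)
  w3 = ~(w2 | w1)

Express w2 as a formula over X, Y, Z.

~(X | (Y ^ X))

w1 = Y ^ X
w2 = ~(X | w1) = ~(X | (Y ^ X))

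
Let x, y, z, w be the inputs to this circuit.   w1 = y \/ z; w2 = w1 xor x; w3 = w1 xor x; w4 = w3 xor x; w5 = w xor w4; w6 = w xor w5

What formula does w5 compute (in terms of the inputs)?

w xor (((y \/ z) xor x) xor x)

w1 = y \/ z
w3 = w1 xor x = (y \/ z) xor x
w4 = w3 xor x = ((y \/ z) xor x) xor x
w5 = w xor w4 = w xor (((y \/ z) xor x) xor x)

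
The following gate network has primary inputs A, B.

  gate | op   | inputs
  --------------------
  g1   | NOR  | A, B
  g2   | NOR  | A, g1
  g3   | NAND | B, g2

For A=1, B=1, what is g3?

1

g1 = 1 NOR 1 = 0
g2 = 1 NOR 0 = 0
g3 = 1 NAND 0 = 1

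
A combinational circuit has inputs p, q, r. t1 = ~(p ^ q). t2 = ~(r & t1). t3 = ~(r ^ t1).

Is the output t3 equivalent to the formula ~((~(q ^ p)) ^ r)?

Yes

t1 = ~(p ^ q)
t3 = ~(r ^ t1) = ~(r ^ (~(p ^ q)))
At p=0, q=0, r=0: circuit gives 0, formula gives 0.
At p=0, q=0, r=1: circuit gives 1, formula gives 1.
Agrees on all 8 inputs.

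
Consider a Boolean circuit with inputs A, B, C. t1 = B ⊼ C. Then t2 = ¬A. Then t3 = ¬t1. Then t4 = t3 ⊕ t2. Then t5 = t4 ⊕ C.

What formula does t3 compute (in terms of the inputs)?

t1 = B ⊼ C
t3 = ¬t1 = ¬(B ⊼ C)

¬(B ⊼ C)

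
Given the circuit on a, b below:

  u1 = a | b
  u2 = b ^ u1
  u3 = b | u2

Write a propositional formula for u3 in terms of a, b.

u1 = a | b
u2 = b ^ u1 = b ^ (a | b)
u3 = b | u2 = b | (b ^ (a | b))

b | (b ^ (a | b))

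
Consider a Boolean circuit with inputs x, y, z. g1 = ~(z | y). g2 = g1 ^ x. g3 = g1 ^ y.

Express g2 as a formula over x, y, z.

(~(z | y)) ^ x

g1 = ~(z | y)
g2 = g1 ^ x = (~(z | y)) ^ x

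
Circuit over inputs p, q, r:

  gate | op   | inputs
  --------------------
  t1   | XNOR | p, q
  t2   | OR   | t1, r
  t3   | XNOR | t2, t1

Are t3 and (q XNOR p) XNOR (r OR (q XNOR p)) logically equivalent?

Yes

t1 = p XNOR q
t2 = t1 OR r = (p XNOR q) OR r
t3 = t2 XNOR t1 = ((p XNOR q) OR r) XNOR (p XNOR q)
At p=0, q=1, r=1: circuit gives 0, formula gives 0.
At p=0, q=0, r=0: circuit gives 1, formula gives 1.
Agrees on all 8 inputs.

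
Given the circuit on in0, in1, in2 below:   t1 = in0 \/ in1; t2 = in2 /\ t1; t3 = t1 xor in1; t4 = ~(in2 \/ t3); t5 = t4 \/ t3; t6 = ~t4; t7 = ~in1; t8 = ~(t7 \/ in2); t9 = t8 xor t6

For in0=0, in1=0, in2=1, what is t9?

1

t1 = 0 \/ 0 = 0
t3 = 0 xor 0 = 0
t4 = ~(1 \/ 0) = 0
t6 = ~0 = 1
t7 = ~0 = 1
t8 = ~(1 \/ 1) = 0
t9 = 0 xor 1 = 1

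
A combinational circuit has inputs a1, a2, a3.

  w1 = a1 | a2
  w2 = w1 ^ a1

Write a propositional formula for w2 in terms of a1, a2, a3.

w1 = a1 | a2
w2 = w1 ^ a1 = (a1 | a2) ^ a1

(a1 | a2) ^ a1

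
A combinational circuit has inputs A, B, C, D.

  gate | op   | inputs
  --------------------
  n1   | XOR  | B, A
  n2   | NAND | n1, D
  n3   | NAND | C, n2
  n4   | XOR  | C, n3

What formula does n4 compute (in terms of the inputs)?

n1 = B XOR A
n2 = n1 NAND D = (B XOR A) NAND D
n3 = C NAND n2 = C NAND ((B XOR A) NAND D)
n4 = C XOR n3 = C XOR (C NAND ((B XOR A) NAND D))

C XOR (C NAND ((B XOR A) NAND D))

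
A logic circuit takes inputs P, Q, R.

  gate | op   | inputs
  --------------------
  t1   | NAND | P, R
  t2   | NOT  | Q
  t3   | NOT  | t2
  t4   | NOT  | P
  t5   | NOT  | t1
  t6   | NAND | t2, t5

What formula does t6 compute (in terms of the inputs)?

NOT Q NAND NOT (P NAND R)

t1 = P NAND R
t2 = NOT Q
t5 = NOT t1 = NOT (P NAND R)
t6 = t2 NAND t5 = NOT Q NAND NOT (P NAND R)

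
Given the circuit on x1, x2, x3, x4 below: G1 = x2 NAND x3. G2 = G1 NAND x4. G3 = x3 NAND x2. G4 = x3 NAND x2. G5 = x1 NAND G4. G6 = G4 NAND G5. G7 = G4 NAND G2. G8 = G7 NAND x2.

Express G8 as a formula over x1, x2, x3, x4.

((x3 NAND x2) NAND ((x2 NAND x3) NAND x4)) NAND x2

G1 = x2 NAND x3
G2 = G1 NAND x4 = (x2 NAND x3) NAND x4
G4 = x3 NAND x2
G7 = G4 NAND G2 = (x3 NAND x2) NAND ((x2 NAND x3) NAND x4)
G8 = G7 NAND x2 = ((x3 NAND x2) NAND ((x2 NAND x3) NAND x4)) NAND x2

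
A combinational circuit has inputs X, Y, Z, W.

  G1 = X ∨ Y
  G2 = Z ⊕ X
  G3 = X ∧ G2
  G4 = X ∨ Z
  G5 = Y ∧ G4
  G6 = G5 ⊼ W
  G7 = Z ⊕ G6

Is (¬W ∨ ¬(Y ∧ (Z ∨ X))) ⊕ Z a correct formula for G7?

G4 = X ∨ Z
G5 = Y ∧ G4 = Y ∧ (X ∨ Z)
G6 = G5 ⊼ W = (Y ∧ (X ∨ Z)) ⊼ W
G7 = Z ⊕ G6 = Z ⊕ ((Y ∧ (X ∨ Z)) ⊼ W)
At X=0, Y=0, Z=1, W=0: circuit gives 0, formula gives 0.
At X=0, Y=0, Z=0, W=0: circuit gives 1, formula gives 1.
Agrees on all 16 inputs.

Yes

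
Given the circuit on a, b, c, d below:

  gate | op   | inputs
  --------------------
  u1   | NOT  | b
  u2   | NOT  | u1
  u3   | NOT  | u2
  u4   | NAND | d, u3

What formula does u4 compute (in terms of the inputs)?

u1 = NOT b
u2 = NOT u1 = NOT NOT b
u3 = NOT u2 = NOT NOT NOT b
u4 = d NAND u3 = d NAND NOT NOT NOT b

d NAND NOT NOT NOT b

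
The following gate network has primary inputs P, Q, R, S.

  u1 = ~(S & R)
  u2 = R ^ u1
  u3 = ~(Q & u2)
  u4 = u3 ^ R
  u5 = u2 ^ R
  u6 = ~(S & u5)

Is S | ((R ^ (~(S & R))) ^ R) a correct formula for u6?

No

u1 = ~(S & R)
u2 = R ^ u1 = R ^ (~(S & R))
u5 = u2 ^ R = (R ^ (~(S & R))) ^ R
u6 = ~(S & u5) = ~(S & ((R ^ (~(S & R))) ^ R))
At P=0, Q=0, R=0, S=1: circuit gives 0, formula gives 1.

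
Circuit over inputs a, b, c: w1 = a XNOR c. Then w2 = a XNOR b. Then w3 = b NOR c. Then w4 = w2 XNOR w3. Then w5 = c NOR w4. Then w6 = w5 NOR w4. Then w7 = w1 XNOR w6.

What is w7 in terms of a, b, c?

(a XNOR c) XNOR ((c NOR ((a XNOR b) XNOR (b NOR c))) NOR ((a XNOR b) XNOR (b NOR c)))

w1 = a XNOR c
w2 = a XNOR b
w3 = b NOR c
w4 = w2 XNOR w3 = (a XNOR b) XNOR (b NOR c)
w5 = c NOR w4 = c NOR ((a XNOR b) XNOR (b NOR c))
w6 = w5 NOR w4 = (c NOR ((a XNOR b) XNOR (b NOR c))) NOR ((a XNOR b) XNOR (b NOR c))
w7 = w1 XNOR w6 = (a XNOR c) XNOR ((c NOR ((a XNOR b) XNOR (b NOR c))) NOR ((a XNOR b) XNOR (b NOR c)))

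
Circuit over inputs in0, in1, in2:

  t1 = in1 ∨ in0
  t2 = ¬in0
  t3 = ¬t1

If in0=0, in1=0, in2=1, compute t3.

t1 = 0 ∨ 0 = 0
t3 = ¬0 = 1

1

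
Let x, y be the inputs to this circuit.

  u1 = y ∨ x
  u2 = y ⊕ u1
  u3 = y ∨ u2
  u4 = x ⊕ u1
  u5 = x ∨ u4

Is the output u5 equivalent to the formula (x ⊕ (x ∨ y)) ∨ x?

Yes

u1 = y ∨ x
u4 = x ⊕ u1 = x ⊕ (y ∨ x)
u5 = x ∨ u4 = x ∨ (x ⊕ (y ∨ x))
At x=0, y=0: circuit gives 0, formula gives 0.
At x=0, y=1: circuit gives 1, formula gives 1.
Agrees on all 4 inputs.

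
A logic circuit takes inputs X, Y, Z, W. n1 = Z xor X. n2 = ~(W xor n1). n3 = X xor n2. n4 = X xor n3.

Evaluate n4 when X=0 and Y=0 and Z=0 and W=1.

0

n1 = 0 xor 0 = 0
n2 = ~(1 xor 0) = 0
n3 = 0 xor 0 = 0
n4 = 0 xor 0 = 0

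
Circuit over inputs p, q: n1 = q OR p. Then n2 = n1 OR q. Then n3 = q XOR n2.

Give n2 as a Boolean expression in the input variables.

n1 = q OR p
n2 = n1 OR q = (q OR p) OR q

(q OR p) OR q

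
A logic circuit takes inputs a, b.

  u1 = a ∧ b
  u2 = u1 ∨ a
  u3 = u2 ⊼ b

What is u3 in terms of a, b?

((a ∧ b) ∨ a) ⊼ b

u1 = a ∧ b
u2 = u1 ∨ a = (a ∧ b) ∨ a
u3 = u2 ⊼ b = ((a ∧ b) ∨ a) ⊼ b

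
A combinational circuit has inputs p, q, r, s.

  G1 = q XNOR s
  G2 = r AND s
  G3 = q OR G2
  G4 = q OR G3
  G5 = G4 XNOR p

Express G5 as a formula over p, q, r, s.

(q OR (q OR (r AND s))) XNOR p

G2 = r AND s
G3 = q OR G2 = q OR (r AND s)
G4 = q OR G3 = q OR (q OR (r AND s))
G5 = G4 XNOR p = (q OR (q OR (r AND s))) XNOR p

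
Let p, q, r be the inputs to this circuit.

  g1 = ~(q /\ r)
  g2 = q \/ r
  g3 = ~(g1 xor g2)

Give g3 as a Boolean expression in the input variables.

~((~(q /\ r)) xor (q \/ r))

g1 = ~(q /\ r)
g2 = q \/ r
g3 = ~(g1 xor g2) = ~((~(q /\ r)) xor (q \/ r))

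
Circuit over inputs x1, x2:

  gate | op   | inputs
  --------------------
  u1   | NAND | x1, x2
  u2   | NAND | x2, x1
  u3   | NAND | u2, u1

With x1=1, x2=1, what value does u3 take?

1

u1 = 1 NAND 1 = 0
u2 = 1 NAND 1 = 0
u3 = 0 NAND 0 = 1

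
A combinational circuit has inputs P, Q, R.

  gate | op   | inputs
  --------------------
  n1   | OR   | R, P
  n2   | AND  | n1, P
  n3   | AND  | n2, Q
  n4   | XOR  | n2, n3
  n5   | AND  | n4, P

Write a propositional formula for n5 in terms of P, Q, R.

(((R OR P) AND P) XOR (((R OR P) AND P) AND Q)) AND P

n1 = R OR P
n2 = n1 AND P = (R OR P) AND P
n3 = n2 AND Q = ((R OR P) AND P) AND Q
n4 = n2 XOR n3 = ((R OR P) AND P) XOR (((R OR P) AND P) AND Q)
n5 = n4 AND P = (((R OR P) AND P) XOR (((R OR P) AND P) AND Q)) AND P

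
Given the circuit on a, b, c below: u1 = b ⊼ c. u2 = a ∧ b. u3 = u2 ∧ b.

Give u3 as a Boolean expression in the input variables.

u2 = a ∧ b
u3 = u2 ∧ b = (a ∧ b) ∧ b

(a ∧ b) ∧ b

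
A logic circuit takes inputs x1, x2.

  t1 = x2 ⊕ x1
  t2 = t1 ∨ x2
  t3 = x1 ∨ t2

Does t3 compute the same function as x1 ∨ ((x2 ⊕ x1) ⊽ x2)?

No

t1 = x2 ⊕ x1
t2 = t1 ∨ x2 = (x2 ⊕ x1) ∨ x2
t3 = x1 ∨ t2 = x1 ∨ ((x2 ⊕ x1) ∨ x2)
At x1=0, x2=0: circuit gives 0, formula gives 1.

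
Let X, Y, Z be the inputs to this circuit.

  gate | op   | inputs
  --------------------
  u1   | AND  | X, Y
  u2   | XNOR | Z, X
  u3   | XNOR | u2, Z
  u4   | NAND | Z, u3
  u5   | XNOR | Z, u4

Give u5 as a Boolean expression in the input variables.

Z XNOR (Z NAND ((Z XNOR X) XNOR Z))

u2 = Z XNOR X
u3 = u2 XNOR Z = (Z XNOR X) XNOR Z
u4 = Z NAND u3 = Z NAND ((Z XNOR X) XNOR Z)
u5 = Z XNOR u4 = Z XNOR (Z NAND ((Z XNOR X) XNOR Z))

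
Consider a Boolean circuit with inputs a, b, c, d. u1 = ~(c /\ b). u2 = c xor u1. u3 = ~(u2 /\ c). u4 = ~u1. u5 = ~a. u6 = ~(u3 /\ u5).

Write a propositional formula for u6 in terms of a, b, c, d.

~((~((c xor (~(c /\ b))) /\ c)) /\ ~a)

u1 = ~(c /\ b)
u2 = c xor u1 = c xor (~(c /\ b))
u3 = ~(u2 /\ c) = ~((c xor (~(c /\ b))) /\ c)
u5 = ~a
u6 = ~(u3 /\ u5) = ~((~((c xor (~(c /\ b))) /\ c)) /\ ~a)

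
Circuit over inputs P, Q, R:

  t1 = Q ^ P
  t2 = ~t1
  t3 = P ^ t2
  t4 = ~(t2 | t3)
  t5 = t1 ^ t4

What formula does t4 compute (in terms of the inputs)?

~(~(Q ^ P) | (P ^ ~(Q ^ P)))

t1 = Q ^ P
t2 = ~t1 = ~(Q ^ P)
t3 = P ^ t2 = P ^ ~(Q ^ P)
t4 = ~(t2 | t3) = ~(~(Q ^ P) | (P ^ ~(Q ^ P)))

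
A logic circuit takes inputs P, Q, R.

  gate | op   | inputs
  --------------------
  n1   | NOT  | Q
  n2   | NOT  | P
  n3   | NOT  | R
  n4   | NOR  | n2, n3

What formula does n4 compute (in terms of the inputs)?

NOT P NOR NOT R

n2 = NOT P
n3 = NOT R
n4 = n2 NOR n3 = NOT P NOR NOT R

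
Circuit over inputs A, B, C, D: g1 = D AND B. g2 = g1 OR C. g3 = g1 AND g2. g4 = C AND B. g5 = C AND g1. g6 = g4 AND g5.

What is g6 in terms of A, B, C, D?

(C AND B) AND (C AND (D AND B))

g1 = D AND B
g4 = C AND B
g5 = C AND g1 = C AND (D AND B)
g6 = g4 AND g5 = (C AND B) AND (C AND (D AND B))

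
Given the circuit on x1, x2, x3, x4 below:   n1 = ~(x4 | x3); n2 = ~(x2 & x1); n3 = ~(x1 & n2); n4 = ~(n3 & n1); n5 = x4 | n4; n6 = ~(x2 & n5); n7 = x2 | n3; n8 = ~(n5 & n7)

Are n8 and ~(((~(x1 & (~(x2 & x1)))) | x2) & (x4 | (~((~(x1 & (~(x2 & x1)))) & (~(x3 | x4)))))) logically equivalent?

n1 = ~(x4 | x3)
n2 = ~(x2 & x1)
n3 = ~(x1 & n2) = ~(x1 & (~(x2 & x1)))
n4 = ~(n3 & n1) = ~((~(x1 & (~(x2 & x1)))) & (~(x4 | x3)))
n5 = x4 | n4 = x4 | (~((~(x1 & (~(x2 & x1)))) & (~(x4 | x3))))
n7 = x2 | n3 = x2 | (~(x1 & (~(x2 & x1))))
n8 = ~(n5 & n7) = ~((x4 | (~((~(x1 & (~(x2 & x1)))) & (~(x4 | x3))))) & (x2 | (~(x1 & (~(x2 & x1))))))
At x1=0, x2=0, x3=0, x4=1: circuit gives 0, formula gives 0.
At x1=0, x2=0, x3=0, x4=0: circuit gives 1, formula gives 1.
Agrees on all 16 inputs.

Yes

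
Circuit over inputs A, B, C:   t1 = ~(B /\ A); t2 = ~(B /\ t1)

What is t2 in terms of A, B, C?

t1 = ~(B /\ A)
t2 = ~(B /\ t1) = ~(B /\ (~(B /\ A)))

~(B /\ (~(B /\ A)))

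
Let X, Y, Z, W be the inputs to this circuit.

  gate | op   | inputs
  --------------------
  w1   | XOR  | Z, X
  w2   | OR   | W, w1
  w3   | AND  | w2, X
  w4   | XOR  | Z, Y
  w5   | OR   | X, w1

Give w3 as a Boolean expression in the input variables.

w1 = Z XOR X
w2 = W OR w1 = W OR (Z XOR X)
w3 = w2 AND X = (W OR (Z XOR X)) AND X

(W OR (Z XOR X)) AND X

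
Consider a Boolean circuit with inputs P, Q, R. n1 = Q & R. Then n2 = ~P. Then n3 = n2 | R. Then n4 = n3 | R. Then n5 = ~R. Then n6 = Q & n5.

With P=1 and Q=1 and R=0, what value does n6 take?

n5 = ~0 = 1
n6 = 1 & 1 = 1

1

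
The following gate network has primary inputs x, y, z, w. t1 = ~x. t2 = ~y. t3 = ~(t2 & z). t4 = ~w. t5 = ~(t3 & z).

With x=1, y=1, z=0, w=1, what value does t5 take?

t2 = ~1 = 0
t3 = ~(0 & 0) = 1
t5 = ~(1 & 0) = 1

1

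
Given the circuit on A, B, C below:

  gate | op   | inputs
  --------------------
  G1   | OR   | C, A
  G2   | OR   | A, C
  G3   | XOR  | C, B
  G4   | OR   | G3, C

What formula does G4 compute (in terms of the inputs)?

(C XOR B) OR C

G3 = C XOR B
G4 = G3 OR C = (C XOR B) OR C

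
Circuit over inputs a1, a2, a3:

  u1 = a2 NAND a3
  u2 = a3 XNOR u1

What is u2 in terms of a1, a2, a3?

u1 = a2 NAND a3
u2 = a3 XNOR u1 = a3 XNOR (a2 NAND a3)

a3 XNOR (a2 NAND a3)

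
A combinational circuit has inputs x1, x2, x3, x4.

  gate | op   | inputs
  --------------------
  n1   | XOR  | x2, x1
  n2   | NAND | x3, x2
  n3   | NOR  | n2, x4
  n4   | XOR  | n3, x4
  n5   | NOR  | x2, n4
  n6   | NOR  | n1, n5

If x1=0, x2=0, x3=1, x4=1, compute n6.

1

n1 = 0 XOR 0 = 0
n2 = 1 NAND 0 = 1
n3 = 1 NOR 1 = 0
n4 = 0 XOR 1 = 1
n5 = 0 NOR 1 = 0
n6 = 0 NOR 0 = 1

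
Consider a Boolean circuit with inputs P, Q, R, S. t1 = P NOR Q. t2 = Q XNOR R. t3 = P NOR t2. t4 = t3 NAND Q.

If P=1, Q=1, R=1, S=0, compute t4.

1

t2 = 1 XNOR 1 = 1
t3 = 1 NOR 1 = 0
t4 = 0 NAND 1 = 1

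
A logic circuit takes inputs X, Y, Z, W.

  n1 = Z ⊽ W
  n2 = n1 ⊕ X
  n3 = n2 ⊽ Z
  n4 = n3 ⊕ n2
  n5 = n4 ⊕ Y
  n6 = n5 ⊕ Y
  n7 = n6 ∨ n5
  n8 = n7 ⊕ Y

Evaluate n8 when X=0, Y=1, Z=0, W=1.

0

n1 = 0 ⊽ 1 = 0
n2 = 0 ⊕ 0 = 0
n3 = 0 ⊽ 0 = 1
n4 = 1 ⊕ 0 = 1
n5 = 1 ⊕ 1 = 0
n6 = 0 ⊕ 1 = 1
n7 = 1 ∨ 0 = 1
n8 = 1 ⊕ 1 = 0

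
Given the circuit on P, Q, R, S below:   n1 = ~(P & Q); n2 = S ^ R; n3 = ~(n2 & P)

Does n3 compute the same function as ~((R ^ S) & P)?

Yes

n2 = S ^ R
n3 = ~(n2 & P) = ~((S ^ R) & P)
At P=1, Q=0, R=0, S=1: circuit gives 0, formula gives 0.
At P=0, Q=0, R=0, S=0: circuit gives 1, formula gives 1.
Agrees on all 16 inputs.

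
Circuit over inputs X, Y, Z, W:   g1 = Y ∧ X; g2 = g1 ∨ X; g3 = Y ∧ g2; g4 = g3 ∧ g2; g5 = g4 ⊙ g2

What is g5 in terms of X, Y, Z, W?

g1 = Y ∧ X
g2 = g1 ∨ X = (Y ∧ X) ∨ X
g3 = Y ∧ g2 = Y ∧ ((Y ∧ X) ∨ X)
g4 = g3 ∧ g2 = (Y ∧ ((Y ∧ X) ∨ X)) ∧ ((Y ∧ X) ∨ X)
g5 = g4 ⊙ g2 = ((Y ∧ ((Y ∧ X) ∨ X)) ∧ ((Y ∧ X) ∨ X)) ⊙ ((Y ∧ X) ∨ X)

((Y ∧ ((Y ∧ X) ∨ X)) ∧ ((Y ∧ X) ∨ X)) ⊙ ((Y ∧ X) ∨ X)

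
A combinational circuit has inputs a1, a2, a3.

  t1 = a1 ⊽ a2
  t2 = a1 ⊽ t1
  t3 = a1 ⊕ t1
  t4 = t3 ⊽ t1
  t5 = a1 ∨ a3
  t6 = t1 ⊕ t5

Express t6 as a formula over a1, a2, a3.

t1 = a1 ⊽ a2
t5 = a1 ∨ a3
t6 = t1 ⊕ t5 = (a1 ⊽ a2) ⊕ (a1 ∨ a3)

(a1 ⊽ a2) ⊕ (a1 ∨ a3)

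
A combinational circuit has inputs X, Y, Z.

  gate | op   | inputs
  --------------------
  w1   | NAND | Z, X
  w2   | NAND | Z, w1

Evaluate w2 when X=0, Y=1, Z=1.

0

w1 = 1 NAND 0 = 1
w2 = 1 NAND 1 = 0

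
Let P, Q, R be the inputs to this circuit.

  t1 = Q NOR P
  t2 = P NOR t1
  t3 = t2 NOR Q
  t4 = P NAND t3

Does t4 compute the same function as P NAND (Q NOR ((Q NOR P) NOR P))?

Yes

t1 = Q NOR P
t2 = P NOR t1 = P NOR (Q NOR P)
t3 = t2 NOR Q = (P NOR (Q NOR P)) NOR Q
t4 = P NAND t3 = P NAND ((P NOR (Q NOR P)) NOR Q)
At P=1, Q=0, R=0: circuit gives 0, formula gives 0.
At P=0, Q=0, R=0: circuit gives 1, formula gives 1.
Agrees on all 8 inputs.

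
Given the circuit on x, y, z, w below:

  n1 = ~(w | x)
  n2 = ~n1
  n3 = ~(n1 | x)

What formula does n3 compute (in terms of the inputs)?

n1 = ~(w | x)
n3 = ~(n1 | x) = ~((~(w | x)) | x)

~((~(w | x)) | x)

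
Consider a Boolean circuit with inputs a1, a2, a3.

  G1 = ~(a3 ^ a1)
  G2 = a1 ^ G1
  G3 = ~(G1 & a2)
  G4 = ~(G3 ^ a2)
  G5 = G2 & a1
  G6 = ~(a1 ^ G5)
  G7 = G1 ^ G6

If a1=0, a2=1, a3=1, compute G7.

1

G1 = ~(1 ^ 0) = 0
G2 = 0 ^ 0 = 0
G5 = 0 & 0 = 0
G6 = ~(0 ^ 0) = 1
G7 = 0 ^ 1 = 1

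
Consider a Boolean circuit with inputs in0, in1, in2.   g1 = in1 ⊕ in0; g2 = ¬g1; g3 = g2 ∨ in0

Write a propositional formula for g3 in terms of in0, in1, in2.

g1 = in1 ⊕ in0
g2 = ¬g1 = ¬(in1 ⊕ in0)
g3 = g2 ∨ in0 = ¬(in1 ⊕ in0) ∨ in0

¬(in1 ⊕ in0) ∨ in0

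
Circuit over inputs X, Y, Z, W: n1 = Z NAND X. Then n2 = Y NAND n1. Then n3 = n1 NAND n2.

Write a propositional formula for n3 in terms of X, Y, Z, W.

n1 = Z NAND X
n2 = Y NAND n1 = Y NAND (Z NAND X)
n3 = n1 NAND n2 = (Z NAND X) NAND (Y NAND (Z NAND X))

(Z NAND X) NAND (Y NAND (Z NAND X))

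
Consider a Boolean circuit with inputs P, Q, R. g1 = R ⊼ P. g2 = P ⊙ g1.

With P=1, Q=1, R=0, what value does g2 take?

1

g1 = 0 ⊼ 1 = 1
g2 = 1 ⊙ 1 = 1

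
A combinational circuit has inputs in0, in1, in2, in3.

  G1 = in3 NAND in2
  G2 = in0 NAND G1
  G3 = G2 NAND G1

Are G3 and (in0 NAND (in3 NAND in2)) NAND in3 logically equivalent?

No

G1 = in3 NAND in2
G2 = in0 NAND G1 = in0 NAND (in3 NAND in2)
G3 = G2 NAND G1 = (in0 NAND (in3 NAND in2)) NAND (in3 NAND in2)
At in0=0, in1=0, in2=0, in3=0: circuit gives 0, formula gives 1.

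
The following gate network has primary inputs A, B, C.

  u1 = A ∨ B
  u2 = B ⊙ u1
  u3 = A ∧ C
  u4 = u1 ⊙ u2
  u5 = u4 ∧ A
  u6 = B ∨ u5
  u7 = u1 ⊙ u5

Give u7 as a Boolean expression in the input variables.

u1 = A ∨ B
u2 = B ⊙ u1 = B ⊙ (A ∨ B)
u4 = u1 ⊙ u2 = (A ∨ B) ⊙ (B ⊙ (A ∨ B))
u5 = u4 ∧ A = ((A ∨ B) ⊙ (B ⊙ (A ∨ B))) ∧ A
u7 = u1 ⊙ u5 = (A ∨ B) ⊙ (((A ∨ B) ⊙ (B ⊙ (A ∨ B))) ∧ A)

(A ∨ B) ⊙ (((A ∨ B) ⊙ (B ⊙ (A ∨ B))) ∧ A)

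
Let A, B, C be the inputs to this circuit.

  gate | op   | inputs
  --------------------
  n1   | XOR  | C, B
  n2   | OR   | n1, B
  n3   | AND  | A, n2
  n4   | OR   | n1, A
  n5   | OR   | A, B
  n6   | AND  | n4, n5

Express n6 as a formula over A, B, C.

n1 = C XOR B
n4 = n1 OR A = (C XOR B) OR A
n5 = A OR B
n6 = n4 AND n5 = ((C XOR B) OR A) AND (A OR B)

((C XOR B) OR A) AND (A OR B)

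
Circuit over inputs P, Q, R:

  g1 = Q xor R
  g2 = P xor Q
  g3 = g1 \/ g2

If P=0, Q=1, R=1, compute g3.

g1 = 1 xor 1 = 0
g2 = 0 xor 1 = 1
g3 = 0 \/ 1 = 1

1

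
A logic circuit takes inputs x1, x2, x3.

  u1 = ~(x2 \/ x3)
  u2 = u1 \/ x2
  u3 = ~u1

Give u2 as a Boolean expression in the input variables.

(~(x2 \/ x3)) \/ x2

u1 = ~(x2 \/ x3)
u2 = u1 \/ x2 = (~(x2 \/ x3)) \/ x2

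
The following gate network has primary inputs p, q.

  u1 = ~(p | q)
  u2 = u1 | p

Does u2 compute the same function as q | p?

u1 = ~(p | q)
u2 = u1 | p = (~(p | q)) | p
At p=0, q=0: circuit gives 1, formula gives 0.

No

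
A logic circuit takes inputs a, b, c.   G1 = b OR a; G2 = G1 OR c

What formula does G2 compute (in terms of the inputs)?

(b OR a) OR c

G1 = b OR a
G2 = G1 OR c = (b OR a) OR c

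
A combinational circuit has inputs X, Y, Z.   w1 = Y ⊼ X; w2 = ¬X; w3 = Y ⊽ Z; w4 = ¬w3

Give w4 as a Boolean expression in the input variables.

¬(Y ⊽ Z)

w3 = Y ⊽ Z
w4 = ¬w3 = ¬(Y ⊽ Z)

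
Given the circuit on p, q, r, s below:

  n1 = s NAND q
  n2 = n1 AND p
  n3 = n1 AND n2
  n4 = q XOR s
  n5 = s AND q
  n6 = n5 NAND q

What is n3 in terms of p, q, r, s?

n1 = s NAND q
n2 = n1 AND p = (s NAND q) AND p
n3 = n1 AND n2 = (s NAND q) AND ((s NAND q) AND p)

(s NAND q) AND ((s NAND q) AND p)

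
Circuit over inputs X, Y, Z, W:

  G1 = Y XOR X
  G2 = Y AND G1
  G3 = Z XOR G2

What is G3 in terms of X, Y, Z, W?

G1 = Y XOR X
G2 = Y AND G1 = Y AND (Y XOR X)
G3 = Z XOR G2 = Z XOR (Y AND (Y XOR X))

Z XOR (Y AND (Y XOR X))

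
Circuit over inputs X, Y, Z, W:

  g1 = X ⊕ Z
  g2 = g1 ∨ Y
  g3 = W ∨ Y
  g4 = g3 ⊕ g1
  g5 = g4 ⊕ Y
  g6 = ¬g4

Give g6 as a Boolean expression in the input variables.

¬((W ∨ Y) ⊕ (X ⊕ Z))

g1 = X ⊕ Z
g3 = W ∨ Y
g4 = g3 ⊕ g1 = (W ∨ Y) ⊕ (X ⊕ Z)
g6 = ¬g4 = ¬((W ∨ Y) ⊕ (X ⊕ Z))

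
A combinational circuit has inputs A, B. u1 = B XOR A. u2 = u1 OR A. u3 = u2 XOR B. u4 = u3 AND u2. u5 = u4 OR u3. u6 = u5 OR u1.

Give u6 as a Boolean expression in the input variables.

u1 = B XOR A
u2 = u1 OR A = (B XOR A) OR A
u3 = u2 XOR B = ((B XOR A) OR A) XOR B
u4 = u3 AND u2 = (((B XOR A) OR A) XOR B) AND ((B XOR A) OR A)
u5 = u4 OR u3 = ((((B XOR A) OR A) XOR B) AND ((B XOR A) OR A)) OR (((B XOR A) OR A) XOR B)
u6 = u5 OR u1 = (((((B XOR A) OR A) XOR B) AND ((B XOR A) OR A)) OR (((B XOR A) OR A) XOR B)) OR (B XOR A)

(((((B XOR A) OR A) XOR B) AND ((B XOR A) OR A)) OR (((B XOR A) OR A) XOR B)) OR (B XOR A)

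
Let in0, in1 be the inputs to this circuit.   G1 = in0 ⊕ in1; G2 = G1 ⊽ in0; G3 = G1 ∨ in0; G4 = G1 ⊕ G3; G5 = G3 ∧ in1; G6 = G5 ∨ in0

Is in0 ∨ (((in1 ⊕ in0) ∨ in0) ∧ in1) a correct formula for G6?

Yes

G1 = in0 ⊕ in1
G3 = G1 ∨ in0 = (in0 ⊕ in1) ∨ in0
G5 = G3 ∧ in1 = ((in0 ⊕ in1) ∨ in0) ∧ in1
G6 = G5 ∨ in0 = (((in0 ⊕ in1) ∨ in0) ∧ in1) ∨ in0
At in0=0, in1=0: circuit gives 0, formula gives 0.
At in0=0, in1=1: circuit gives 1, formula gives 1.
Agrees on all 4 inputs.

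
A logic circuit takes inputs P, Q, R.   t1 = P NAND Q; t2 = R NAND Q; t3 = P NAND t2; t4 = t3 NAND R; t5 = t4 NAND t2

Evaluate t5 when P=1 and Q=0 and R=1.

0

t2 = 1 NAND 0 = 1
t3 = 1 NAND 1 = 0
t4 = 0 NAND 1 = 1
t5 = 1 NAND 1 = 0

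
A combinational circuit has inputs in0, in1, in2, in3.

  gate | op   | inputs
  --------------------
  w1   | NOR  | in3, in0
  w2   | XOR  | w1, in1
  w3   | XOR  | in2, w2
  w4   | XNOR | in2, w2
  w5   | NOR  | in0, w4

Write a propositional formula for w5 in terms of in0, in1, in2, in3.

w1 = in3 NOR in0
w2 = w1 XOR in1 = (in3 NOR in0) XOR in1
w4 = in2 XNOR w2 = in2 XNOR ((in3 NOR in0) XOR in1)
w5 = in0 NOR w4 = in0 NOR (in2 XNOR ((in3 NOR in0) XOR in1))

in0 NOR (in2 XNOR ((in3 NOR in0) XOR in1))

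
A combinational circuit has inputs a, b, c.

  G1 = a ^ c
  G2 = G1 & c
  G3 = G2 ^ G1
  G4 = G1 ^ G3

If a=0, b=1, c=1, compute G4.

1

G1 = 0 ^ 1 = 1
G2 = 1 & 1 = 1
G3 = 1 ^ 1 = 0
G4 = 1 ^ 0 = 1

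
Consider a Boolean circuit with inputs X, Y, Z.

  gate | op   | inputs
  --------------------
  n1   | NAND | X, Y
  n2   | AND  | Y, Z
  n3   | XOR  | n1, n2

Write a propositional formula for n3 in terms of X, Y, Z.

(X NAND Y) XOR (Y AND Z)

n1 = X NAND Y
n2 = Y AND Z
n3 = n1 XOR n2 = (X NAND Y) XOR (Y AND Z)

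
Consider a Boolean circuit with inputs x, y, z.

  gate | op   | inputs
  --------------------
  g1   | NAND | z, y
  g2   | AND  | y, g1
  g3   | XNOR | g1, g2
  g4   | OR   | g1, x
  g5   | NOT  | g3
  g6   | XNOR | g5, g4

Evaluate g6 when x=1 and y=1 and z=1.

0

g1 = 1 NAND 1 = 0
g2 = 1 AND 0 = 0
g3 = 0 XNOR 0 = 1
g4 = 0 OR 1 = 1
g5 = NOT 1 = 0
g6 = 0 XNOR 1 = 0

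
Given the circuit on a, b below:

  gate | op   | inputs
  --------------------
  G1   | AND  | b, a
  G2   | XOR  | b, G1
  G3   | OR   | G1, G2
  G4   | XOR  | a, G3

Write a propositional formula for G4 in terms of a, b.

G1 = b AND a
G2 = b XOR G1 = b XOR (b AND a)
G3 = G1 OR G2 = (b AND a) OR (b XOR (b AND a))
G4 = a XOR G3 = a XOR ((b AND a) OR (b XOR (b AND a)))

a XOR ((b AND a) OR (b XOR (b AND a)))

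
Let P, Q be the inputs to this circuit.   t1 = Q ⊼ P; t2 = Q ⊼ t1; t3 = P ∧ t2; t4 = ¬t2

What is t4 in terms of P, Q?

¬(Q ⊼ (Q ⊼ P))

t1 = Q ⊼ P
t2 = Q ⊼ t1 = Q ⊼ (Q ⊼ P)
t4 = ¬t2 = ¬(Q ⊼ (Q ⊼ P))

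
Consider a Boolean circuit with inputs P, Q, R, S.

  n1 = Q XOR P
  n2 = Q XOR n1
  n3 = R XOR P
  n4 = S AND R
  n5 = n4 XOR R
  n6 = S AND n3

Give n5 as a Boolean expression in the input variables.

n4 = S AND R
n5 = n4 XOR R = (S AND R) XOR R

(S AND R) XOR R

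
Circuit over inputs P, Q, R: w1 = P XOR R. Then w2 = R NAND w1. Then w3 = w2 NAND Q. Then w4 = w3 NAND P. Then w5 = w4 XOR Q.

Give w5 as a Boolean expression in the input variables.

w1 = P XOR R
w2 = R NAND w1 = R NAND (P XOR R)
w3 = w2 NAND Q = (R NAND (P XOR R)) NAND Q
w4 = w3 NAND P = ((R NAND (P XOR R)) NAND Q) NAND P
w5 = w4 XOR Q = (((R NAND (P XOR R)) NAND Q) NAND P) XOR Q

(((R NAND (P XOR R)) NAND Q) NAND P) XOR Q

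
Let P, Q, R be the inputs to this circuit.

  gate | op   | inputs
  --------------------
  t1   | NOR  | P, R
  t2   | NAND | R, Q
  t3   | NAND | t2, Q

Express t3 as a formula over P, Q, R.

(R NAND Q) NAND Q

t2 = R NAND Q
t3 = t2 NAND Q = (R NAND Q) NAND Q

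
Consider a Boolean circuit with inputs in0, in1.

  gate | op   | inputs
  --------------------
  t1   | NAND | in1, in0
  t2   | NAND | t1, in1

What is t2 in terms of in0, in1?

t1 = in1 NAND in0
t2 = t1 NAND in1 = (in1 NAND in0) NAND in1

(in1 NAND in0) NAND in1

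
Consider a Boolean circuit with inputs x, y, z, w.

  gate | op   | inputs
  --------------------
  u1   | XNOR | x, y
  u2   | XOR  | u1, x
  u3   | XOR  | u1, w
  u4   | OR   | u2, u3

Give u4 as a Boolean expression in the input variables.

((x XNOR y) XOR x) OR ((x XNOR y) XOR w)

u1 = x XNOR y
u2 = u1 XOR x = (x XNOR y) XOR x
u3 = u1 XOR w = (x XNOR y) XOR w
u4 = u2 OR u3 = ((x XNOR y) XOR x) OR ((x XNOR y) XOR w)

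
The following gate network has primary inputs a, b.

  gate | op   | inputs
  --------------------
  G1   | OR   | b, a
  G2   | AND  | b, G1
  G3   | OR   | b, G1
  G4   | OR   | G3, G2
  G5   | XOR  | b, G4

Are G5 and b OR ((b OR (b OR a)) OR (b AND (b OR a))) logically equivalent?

G1 = b OR a
G2 = b AND G1 = b AND (b OR a)
G3 = b OR G1 = b OR (b OR a)
G4 = G3 OR G2 = (b OR (b OR a)) OR (b AND (b OR a))
G5 = b XOR G4 = b XOR ((b OR (b OR a)) OR (b AND (b OR a)))
At a=0, b=1: circuit gives 0, formula gives 1.

No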